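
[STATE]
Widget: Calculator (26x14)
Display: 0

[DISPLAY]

                         0
┌───┬───┬───┬───┐         
│ 7 │ 8 │ 9 │ ÷ │         
├───┼───┼───┼───┤         
│ 4 │ 5 │ 6 │ × │         
├───┼───┼───┼───┤         
│ 1 │ 2 │ 3 │ - │         
├───┼───┼───┼───┤         
│ 0 │ . │ = │ + │         
├───┼───┼───┼───┤         
│ C │ MC│ MR│ M+│         
└───┴───┴───┴───┘         
                          
                          


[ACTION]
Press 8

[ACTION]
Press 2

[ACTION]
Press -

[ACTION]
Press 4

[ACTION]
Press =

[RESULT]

                        78
┌───┬───┬───┬───┐         
│ 7 │ 8 │ 9 │ ÷ │         
├───┼───┼───┼───┤         
│ 4 │ 5 │ 6 │ × │         
├───┼───┼───┼───┤         
│ 1 │ 2 │ 3 │ - │         
├───┼───┼───┼───┤         
│ 0 │ . │ = │ + │         
├───┼───┼───┼───┤         
│ C │ MC│ MR│ M+│         
└───┴───┴───┴───┘         
                          
                          


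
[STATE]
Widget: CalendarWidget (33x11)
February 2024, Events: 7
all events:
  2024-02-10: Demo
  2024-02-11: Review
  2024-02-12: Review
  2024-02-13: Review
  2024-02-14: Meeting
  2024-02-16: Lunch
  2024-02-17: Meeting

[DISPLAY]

          February 2024          
Mo Tu We Th Fr Sa Su             
          1  2  3  4             
 5  6  7  8  9 10* 11*           
12* 13* 14* 15 16* 17* 18        
19 20 21 22 23 24 25             
26 27 28 29                      
                                 
                                 
                                 
                                 


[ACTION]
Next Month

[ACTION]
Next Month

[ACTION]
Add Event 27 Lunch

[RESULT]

            April 2024           
Mo Tu We Th Fr Sa Su             
 1  2  3  4  5  6  7             
 8  9 10 11 12 13 14             
15 16 17 18 19 20 21             
22 23 24 25 26 27* 28            
29 30                            
                                 
                                 
                                 
                                 


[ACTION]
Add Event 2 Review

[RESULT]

            April 2024           
Mo Tu We Th Fr Sa Su             
 1  2*  3  4  5  6  7            
 8  9 10 11 12 13 14             
15 16 17 18 19 20 21             
22 23 24 25 26 27* 28            
29 30                            
                                 
                                 
                                 
                                 


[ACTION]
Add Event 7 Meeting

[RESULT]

            April 2024           
Mo Tu We Th Fr Sa Su             
 1  2*  3  4  5  6  7*           
 8  9 10 11 12 13 14             
15 16 17 18 19 20 21             
22 23 24 25 26 27* 28            
29 30                            
                                 
                                 
                                 
                                 


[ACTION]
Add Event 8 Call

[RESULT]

            April 2024           
Mo Tu We Th Fr Sa Su             
 1  2*  3  4  5  6  7*           
 8*  9 10 11 12 13 14            
15 16 17 18 19 20 21             
22 23 24 25 26 27* 28            
29 30                            
                                 
                                 
                                 
                                 


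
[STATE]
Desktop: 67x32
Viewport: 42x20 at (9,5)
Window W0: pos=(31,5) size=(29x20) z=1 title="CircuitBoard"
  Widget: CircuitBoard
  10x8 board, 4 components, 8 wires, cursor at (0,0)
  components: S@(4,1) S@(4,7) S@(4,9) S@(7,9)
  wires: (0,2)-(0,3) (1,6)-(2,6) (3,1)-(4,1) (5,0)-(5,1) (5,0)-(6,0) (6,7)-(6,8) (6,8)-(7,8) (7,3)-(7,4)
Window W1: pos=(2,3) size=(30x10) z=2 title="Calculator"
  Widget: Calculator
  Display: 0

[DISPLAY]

──────────────────────┨━━━━━━━━━━━━━━━━━━━
                     0┃ CircuitBoard      
──┬───┬───┐           ┃───────────────────
8 │ 9 │ ÷ │           ┃   0 1 2 3 4 5 6 7 
──┼───┼───┤           ┃0  [.]      · ─ ·  
5 │ 6 │ × │           ┃                   
──┴───┴───┘           ┃1                  
━━━━━━━━━━━━━━━━━━━━━━┛                   
                      ┃2                  
                      ┃                   
                      ┃3       ·          
                      ┃        │          
                      ┃4       S          
                      ┃                   
                      ┃5   · ─ ·          
                      ┃    │              
                      ┃6   ·              
                      ┃                   
                      ┃7               · ─
                      ┗━━━━━━━━━━━━━━━━━━━


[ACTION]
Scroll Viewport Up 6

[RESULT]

                                          
                                          
                                          
━━━━━━━━━━━━━━━━━━━━━━┓                   
lator                 ┃                   
──────────────────────┨━━━━━━━━━━━━━━━━━━━
                     0┃ CircuitBoard      
──┬───┬───┐           ┃───────────────────
8 │ 9 │ ÷ │           ┃   0 1 2 3 4 5 6 7 
──┼───┼───┤           ┃0  [.]      · ─ ·  
5 │ 6 │ × │           ┃                   
──┴───┴───┘           ┃1                  
━━━━━━━━━━━━━━━━━━━━━━┛                   
                      ┃2                  
                      ┃                   
                      ┃3       ·          
                      ┃        │          
                      ┃4       S          
                      ┃                   
                      ┃5   · ─ ·          


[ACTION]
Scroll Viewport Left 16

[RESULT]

                                          
                                          
                                          
  ┏━━━━━━━━━━━━━━━━━━━━━━━━━━━━┓          
  ┃ Calculator                 ┃          
  ┠────────────────────────────┨━━━━━━━━━━
  ┃                           0┃ CircuitBo
  ┃┌───┬───┬───┬───┐           ┃──────────
  ┃│ 7 │ 8 │ 9 │ ÷ │           ┃   0 1 2 3
  ┃├───┼───┼───┼───┤           ┃0  [.]    
  ┃│ 4 │ 5 │ 6 │ × │           ┃          
  ┃└───┴───┴───┴───┘           ┃1         
  ┗━━━━━━━━━━━━━━━━━━━━━━━━━━━━┛          
                               ┃2         
                               ┃          
                               ┃3       · 
                               ┃        │ 
                               ┃4       S 
                               ┃          
                               ┃5   · ─ · 


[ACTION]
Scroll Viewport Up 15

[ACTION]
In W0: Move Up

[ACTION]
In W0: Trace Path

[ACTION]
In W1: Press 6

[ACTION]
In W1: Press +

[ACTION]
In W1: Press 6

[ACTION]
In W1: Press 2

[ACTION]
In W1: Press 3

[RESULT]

                                          
                                          
                                          
  ┏━━━━━━━━━━━━━━━━━━━━━━━━━━━━┓          
  ┃ Calculator                 ┃          
  ┠────────────────────────────┨━━━━━━━━━━
  ┃                         623┃ CircuitBo
  ┃┌───┬───┬───┬───┐           ┃──────────
  ┃│ 7 │ 8 │ 9 │ ÷ │           ┃   0 1 2 3
  ┃├───┼───┼───┼───┤           ┃0  [.]    
  ┃│ 4 │ 5 │ 6 │ × │           ┃          
  ┃└───┴───┴───┴───┘           ┃1         
  ┗━━━━━━━━━━━━━━━━━━━━━━━━━━━━┛          
                               ┃2         
                               ┃          
                               ┃3       · 
                               ┃        │ 
                               ┃4       S 
                               ┃          
                               ┃5   · ─ · 


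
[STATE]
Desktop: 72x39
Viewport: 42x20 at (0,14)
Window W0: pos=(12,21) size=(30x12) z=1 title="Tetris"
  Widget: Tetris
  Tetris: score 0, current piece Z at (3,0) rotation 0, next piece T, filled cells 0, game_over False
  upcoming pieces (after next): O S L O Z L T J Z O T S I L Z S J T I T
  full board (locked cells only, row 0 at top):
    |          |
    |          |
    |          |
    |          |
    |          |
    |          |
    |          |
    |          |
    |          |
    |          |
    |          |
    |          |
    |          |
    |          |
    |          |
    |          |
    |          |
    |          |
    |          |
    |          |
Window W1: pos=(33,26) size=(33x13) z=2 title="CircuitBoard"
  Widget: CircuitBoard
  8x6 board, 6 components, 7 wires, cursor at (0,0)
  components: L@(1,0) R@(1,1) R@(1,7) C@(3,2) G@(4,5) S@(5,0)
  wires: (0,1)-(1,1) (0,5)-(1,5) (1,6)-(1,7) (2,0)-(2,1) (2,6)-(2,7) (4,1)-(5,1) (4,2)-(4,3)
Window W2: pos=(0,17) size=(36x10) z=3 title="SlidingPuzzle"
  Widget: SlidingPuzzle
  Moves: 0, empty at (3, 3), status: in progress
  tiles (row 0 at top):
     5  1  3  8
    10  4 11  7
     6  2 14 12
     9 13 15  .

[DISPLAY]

                                          
                                          
                                          
┏━━━━━━━━━━━━━━━━━━━━━━━━━━━━━━━━━━┓      
┃ SlidingPuzzle                    ┃      
┠──────────────────────────────────┨      
┃┌────┬────┬────┬────┐             ┃      
┃│  5 │  1 │  3 │  8 │             ┃━━━━━┓
┃├────┼────┼────┼────┤             ┃     ┃
┃│ 10 │  4 │ 11 │  7 │             ┃─────┨
┃├────┼────┼────┼────┤             ┃     ┃
┃│  6 │  2 │ 14 │ 12 │             ┃     ┃
┗━━━━━━━━━━━━━━━━━━━━━━━━━━━━━━━━━━┛━━━━━━
            ┃          │         ┃ Circuit
            ┃          │         ┠────────
            ┃          │         ┃   0 1 2
            ┃          │Score:   ┃0  [.]  
            ┃          │0        ┃        
            ┗━━━━━━━━━━━━━━━━━━━━┃1   L   
                                 ┃        


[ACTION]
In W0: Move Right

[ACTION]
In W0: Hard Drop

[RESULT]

                                          
                                          
                                          
┏━━━━━━━━━━━━━━━━━━━━━━━━━━━━━━━━━━┓      
┃ SlidingPuzzle                    ┃      
┠──────────────────────────────────┨      
┃┌────┬────┬────┬────┐             ┃      
┃│  5 │  1 │  3 │  8 │             ┃━━━━━┓
┃├────┼────┼────┼────┤             ┃     ┃
┃│ 10 │  4 │ 11 │  7 │             ┃─────┨
┃├────┼────┼────┼────┤             ┃     ┃
┃│  6 │  2 │ 14 │ 12 │             ┃     ┃
┗━━━━━━━━━━━━━━━━━━━━━━━━━━━━━━━━━━┛━━━━━━
            ┃          │         ┃ Circuit
            ┃          │         ┠────────
            ┃          │         ┃   0 1 2
            ┃    ▓▓    │Score:   ┃0  [.]  
            ┃     ▓▓   │0        ┃        
            ┗━━━━━━━━━━━━━━━━━━━━┃1   L   
                                 ┃        


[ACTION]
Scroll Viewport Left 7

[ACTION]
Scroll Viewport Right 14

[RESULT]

                                          
                                          
                                          
━━━━━━━━━━━━━━━━━━━━━┓                    
e                    ┃                    
─────────────────────┨                    
──┬────┐             ┃                    
3 │  8 │             ┃━━━━━┓              
──┼────┤             ┃     ┃              
1 │  7 │             ┃─────┨              
──┼────┤             ┃     ┃              
4 │ 12 │             ┃     ┃              
━━━━━━━━━━━━━━━━━━━━━┛━━━━━━━━━━━━━━━━━━━━
         │         ┃ CircuitBoard         
         │         ┠──────────────────────
         │         ┃   0 1 2 3 4 5 6 7    
   ▓▓    │Score:   ┃0  [.]  ·             
    ▓▓   │0        ┃        │             
━━━━━━━━━━━━━━━━━━━┃1   L   R             
                   ┃                      


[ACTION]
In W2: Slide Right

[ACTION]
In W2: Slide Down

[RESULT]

                                          
                                          
                                          
━━━━━━━━━━━━━━━━━━━━━┓                    
e                    ┃                    
─────────────────────┨                    
──┬────┐             ┃                    
3 │  8 │             ┃━━━━━┓              
──┼────┤             ┃     ┃              
1 │  7 │             ┃─────┨              
──┼────┤             ┃     ┃              
  │ 12 │             ┃     ┃              
━━━━━━━━━━━━━━━━━━━━━┛━━━━━━━━━━━━━━━━━━━━
         │         ┃ CircuitBoard         
         │         ┠──────────────────────
         │         ┃   0 1 2 3 4 5 6 7    
   ▓▓    │Score:   ┃0  [.]  ·             
    ▓▓   │0        ┃        │             
━━━━━━━━━━━━━━━━━━━┃1   L   R             
                   ┃                      


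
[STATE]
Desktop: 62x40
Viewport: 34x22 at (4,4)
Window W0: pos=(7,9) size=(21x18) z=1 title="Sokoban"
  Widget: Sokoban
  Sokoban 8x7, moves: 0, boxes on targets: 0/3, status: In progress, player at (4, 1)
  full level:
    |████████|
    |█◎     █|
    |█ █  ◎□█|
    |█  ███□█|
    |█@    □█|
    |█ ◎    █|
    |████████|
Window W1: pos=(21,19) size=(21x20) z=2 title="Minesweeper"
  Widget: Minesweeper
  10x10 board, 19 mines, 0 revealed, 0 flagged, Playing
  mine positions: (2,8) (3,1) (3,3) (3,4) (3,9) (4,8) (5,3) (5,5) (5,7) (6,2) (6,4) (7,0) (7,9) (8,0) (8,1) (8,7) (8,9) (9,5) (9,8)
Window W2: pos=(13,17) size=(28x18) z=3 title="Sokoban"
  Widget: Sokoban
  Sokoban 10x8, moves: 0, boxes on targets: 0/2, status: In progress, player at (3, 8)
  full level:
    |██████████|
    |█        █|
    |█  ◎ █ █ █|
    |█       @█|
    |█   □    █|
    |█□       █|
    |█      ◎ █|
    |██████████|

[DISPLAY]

                                  
                                  
                                  
                                  
                                  
   ┏━━━━━━━━━━━━━━━━━━━┓          
   ┃ Sokoban           ┃          
   ┠───────────────────┨          
   ┃████████           ┃          
   ┃█◎     █           ┃          
   ┃█ █  ◎□█           ┃          
   ┃█  ███□█           ┃          
   ┃█@    □█           ┃          
   ┃█ ◎  ┏━━━━━━━━━━━━━━━━━━━━━━━━
   ┃█████┃ Sokoban                
   ┃Moves┠────────────────────────
   ┃     ┃██████████              
   ┃     ┃█        █              
   ┃     ┃█  ◎ █ █ █              
   ┃     ┃█       @█              
   ┃     ┃█   □    █              
   ┃     ┃█□       █              


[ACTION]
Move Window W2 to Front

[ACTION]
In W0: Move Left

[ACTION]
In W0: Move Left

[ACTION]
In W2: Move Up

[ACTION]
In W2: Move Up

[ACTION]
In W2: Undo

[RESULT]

                                  
                                  
                                  
                                  
                                  
   ┏━━━━━━━━━━━━━━━━━━━┓          
   ┃ Sokoban           ┃          
   ┠───────────────────┨          
   ┃████████           ┃          
   ┃█◎     █           ┃          
   ┃█ █  ◎□█           ┃          
   ┃█  ███□█           ┃          
   ┃█@    □█           ┃          
   ┃█ ◎  ┏━━━━━━━━━━━━━━━━━━━━━━━━
   ┃█████┃ Sokoban                
   ┃Moves┠────────────────────────
   ┃     ┃██████████              
   ┃     ┃█        █              
   ┃     ┃█  ◎ █ █@█              
   ┃     ┃█        █              
   ┃     ┃█   □    █              
   ┃     ┃█□       █              


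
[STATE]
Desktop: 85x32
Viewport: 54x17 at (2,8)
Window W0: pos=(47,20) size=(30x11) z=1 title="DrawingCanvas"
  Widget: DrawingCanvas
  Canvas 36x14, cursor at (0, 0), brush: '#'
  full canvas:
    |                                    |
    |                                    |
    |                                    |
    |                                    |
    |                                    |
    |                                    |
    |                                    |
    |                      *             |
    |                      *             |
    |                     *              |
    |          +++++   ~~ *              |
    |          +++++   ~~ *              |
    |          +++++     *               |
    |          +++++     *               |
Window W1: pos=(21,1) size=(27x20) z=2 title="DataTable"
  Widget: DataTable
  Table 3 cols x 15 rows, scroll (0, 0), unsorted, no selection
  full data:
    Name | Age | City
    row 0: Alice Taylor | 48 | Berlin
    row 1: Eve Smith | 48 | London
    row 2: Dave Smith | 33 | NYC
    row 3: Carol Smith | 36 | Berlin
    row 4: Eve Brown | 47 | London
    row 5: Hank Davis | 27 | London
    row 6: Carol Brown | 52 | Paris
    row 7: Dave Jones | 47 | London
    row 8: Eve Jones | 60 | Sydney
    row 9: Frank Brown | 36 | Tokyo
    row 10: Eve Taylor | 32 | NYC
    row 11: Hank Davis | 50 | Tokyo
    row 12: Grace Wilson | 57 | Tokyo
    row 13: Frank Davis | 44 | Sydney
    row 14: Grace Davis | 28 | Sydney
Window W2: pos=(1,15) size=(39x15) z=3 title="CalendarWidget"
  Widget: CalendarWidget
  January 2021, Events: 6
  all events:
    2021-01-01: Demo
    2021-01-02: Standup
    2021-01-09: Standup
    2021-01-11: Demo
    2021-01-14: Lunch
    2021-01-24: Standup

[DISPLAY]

                   ┃Dave Smith  │33 │NYC     ┃        
                   ┃Carol Smith │36 │Berlin  ┃        
                   ┃Eve Brown   │47 │London  ┃        
                   ┃Hank Davis  │27 │London  ┃        
                   ┃Carol Brown │52 │Paris   ┃        
                   ┃Dave Jones  │47 │London  ┃        
                   ┃Eve Jones   │60 │Sydney  ┃        
━━━━━━━━━━━━━━━━━━━━━━━━━━━━━━━━━━━━━┓okyo   ┃        
 CalendarWidget                      ┃YC     ┃        
─────────────────────────────────────┨okyo   ┃        
             January 2021            ┃okyo   ┃        
Mo Tu We Th Fr Sa Su                 ┃ydney  ┃        
             1*  2*  3               ┃━━━━━━━┛━━━━━━━━
 4  5  6  7  8  9* 10                ┃       ┃ Drawing
11* 12 13 14* 15 16 17               ┃       ┠────────
18 19 20 21 22 23 24*                ┃       ┃+       
25 26 27 28 29 30 31                 ┃       ┃        


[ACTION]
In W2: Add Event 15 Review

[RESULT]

                   ┃Dave Smith  │33 │NYC     ┃        
                   ┃Carol Smith │36 │Berlin  ┃        
                   ┃Eve Brown   │47 │London  ┃        
                   ┃Hank Davis  │27 │London  ┃        
                   ┃Carol Brown │52 │Paris   ┃        
                   ┃Dave Jones  │47 │London  ┃        
                   ┃Eve Jones   │60 │Sydney  ┃        
━━━━━━━━━━━━━━━━━━━━━━━━━━━━━━━━━━━━━┓okyo   ┃        
 CalendarWidget                      ┃YC     ┃        
─────────────────────────────────────┨okyo   ┃        
             January 2021            ┃okyo   ┃        
Mo Tu We Th Fr Sa Su                 ┃ydney  ┃        
             1*  2*  3               ┃━━━━━━━┛━━━━━━━━
 4  5  6  7  8  9* 10                ┃       ┃ Drawing
11* 12 13 14* 15* 16 17              ┃       ┠────────
18 19 20 21 22 23 24*                ┃       ┃+       
25 26 27 28 29 30 31                 ┃       ┃        


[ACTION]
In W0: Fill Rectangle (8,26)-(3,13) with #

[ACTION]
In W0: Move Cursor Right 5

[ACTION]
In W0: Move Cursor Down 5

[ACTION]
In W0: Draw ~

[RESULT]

                   ┃Dave Smith  │33 │NYC     ┃        
                   ┃Carol Smith │36 │Berlin  ┃        
                   ┃Eve Brown   │47 │London  ┃        
                   ┃Hank Davis  │27 │London  ┃        
                   ┃Carol Brown │52 │Paris   ┃        
                   ┃Dave Jones  │47 │London  ┃        
                   ┃Eve Jones   │60 │Sydney  ┃        
━━━━━━━━━━━━━━━━━━━━━━━━━━━━━━━━━━━━━┓okyo   ┃        
 CalendarWidget                      ┃YC     ┃        
─────────────────────────────────────┨okyo   ┃        
             January 2021            ┃okyo   ┃        
Mo Tu We Th Fr Sa Su                 ┃ydney  ┃        
             1*  2*  3               ┃━━━━━━━┛━━━━━━━━
 4  5  6  7  8  9* 10                ┃       ┃ Drawing
11* 12 13 14* 15* 16 17              ┃       ┠────────
18 19 20 21 22 23 24*                ┃       ┃        
25 26 27 28 29 30 31                 ┃       ┃        


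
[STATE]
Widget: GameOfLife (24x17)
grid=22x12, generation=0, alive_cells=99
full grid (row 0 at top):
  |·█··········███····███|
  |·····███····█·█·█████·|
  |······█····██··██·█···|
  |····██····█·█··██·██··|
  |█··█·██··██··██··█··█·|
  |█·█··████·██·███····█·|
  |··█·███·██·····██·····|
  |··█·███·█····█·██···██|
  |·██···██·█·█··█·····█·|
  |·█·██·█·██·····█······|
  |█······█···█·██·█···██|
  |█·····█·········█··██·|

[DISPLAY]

Gen: 0                  
·█··········███····███  
·····███····█·█·█████·  
······█····██··██·█···  
····██····█·█··██·██··  
█··█·██··██··██··█··█·  
█·█··████·██·███····█·  
··█·███·██·····██·····  
··█·███·█····█·██···██  
·██···██·█·█··█·····█·  
·█·██·█·██·····█······  
█······█···█·██·█···██  
█·····█·········█··██·  
                        
                        
                        
                        


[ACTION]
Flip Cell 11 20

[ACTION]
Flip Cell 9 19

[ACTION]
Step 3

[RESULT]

Gen: 3                  
·····█·█·····██·█·····  
····██·······█··█··███  
···█████·██·█·█████···  
··█·█··█···█··█·██··█·  
·█······██·█·██··█···█  
·········█·█·██···██·█  
█·········██·█·····█·█  
·············█·█····█·  
██···█·····█·█··██····  
···········█····█·██··  
·█·██··███···██·████·█  
·█···████·····██···██·  
                        
                        
                        
                        


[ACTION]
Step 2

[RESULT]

Gen: 5                  
····████·····██·····█·  
····██··██··█··█··█·██  
···█··█··██·██····█·█·  
·······█·········██·█·  
·······█·█·██····█·█··  
········█··█·········█  
·················██··█  
··········██·█··█···█·  
··█······████···███···  
·██·██···█·········██·  
··█···█·███·█···███···  
····█·█······█··██····  
                        
                        
                        
                        


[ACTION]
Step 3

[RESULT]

Gen: 8                  
···········███········  
····█······█··█·····█·  
····█········██·····██  
·····██·····███·███···  
············███····█·█  
············██·█······  
············██·█···█·█  
··█············█·····█  
·██████···██···██·█·██  
█····███████····█···█·  
·███···█·········██·█·  
··███·█··██·······██··  
                        
                        
                        
                        


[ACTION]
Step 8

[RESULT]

Gen: 16                 
······················  
······················  
······················  
······················  
··················██··  
·············█····██··  
··█···████···██·······  
··█······██··█·█······  
·█········█······█····  
··█·███·█·█·█·██·█····  
··███····█·██·········  
······················  
                        
                        
                        
                        


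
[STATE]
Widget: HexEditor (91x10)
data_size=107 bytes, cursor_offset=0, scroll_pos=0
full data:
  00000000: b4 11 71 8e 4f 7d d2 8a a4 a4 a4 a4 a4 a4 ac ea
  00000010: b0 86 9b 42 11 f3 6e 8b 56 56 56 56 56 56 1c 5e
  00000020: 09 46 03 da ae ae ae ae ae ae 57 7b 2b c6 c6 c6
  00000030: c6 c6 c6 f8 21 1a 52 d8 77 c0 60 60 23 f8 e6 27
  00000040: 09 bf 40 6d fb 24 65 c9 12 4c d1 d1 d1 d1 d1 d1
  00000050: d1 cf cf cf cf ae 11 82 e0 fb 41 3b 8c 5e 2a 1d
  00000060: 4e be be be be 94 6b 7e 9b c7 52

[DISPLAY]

00000000  B4 11 71 8e 4f 7d d2 8a  a4 a4 a4 a4 a4 a4 ac ea  |..q.O}..........|             
00000010  b0 86 9b 42 11 f3 6e 8b  56 56 56 56 56 56 1c 5e  |...B..n.VVVVVV.^|             
00000020  09 46 03 da ae ae ae ae  ae ae 57 7b 2b c6 c6 c6  |.F........W{+...|             
00000030  c6 c6 c6 f8 21 1a 52 d8  77 c0 60 60 23 f8 e6 27  |....!.R.w.``#..'|             
00000040  09 bf 40 6d fb 24 65 c9  12 4c d1 d1 d1 d1 d1 d1  |..@m.$e..L......|             
00000050  d1 cf cf cf cf ae 11 82  e0 fb 41 3b 8c 5e 2a 1d  |..........A;.^*.|             
00000060  4e be be be be 94 6b 7e  9b c7 52                 |N.....k~..R     |             
                                                                                           
                                                                                           
                                                                                           


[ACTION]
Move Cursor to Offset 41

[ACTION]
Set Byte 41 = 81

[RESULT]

00000000  b4 11 71 8e 4f 7d d2 8a  a4 a4 a4 a4 a4 a4 ac ea  |..q.O}..........|             
00000010  b0 86 9b 42 11 f3 6e 8b  56 56 56 56 56 56 1c 5e  |...B..n.VVVVVV.^|             
00000020  09 46 03 da ae ae ae ae  ae 81 57 7b 2b c6 c6 c6  |.F........W{+...|             
00000030  c6 c6 c6 f8 21 1a 52 d8  77 c0 60 60 23 f8 e6 27  |....!.R.w.``#..'|             
00000040  09 bf 40 6d fb 24 65 c9  12 4c d1 d1 d1 d1 d1 d1  |..@m.$e..L......|             
00000050  d1 cf cf cf cf ae 11 82  e0 fb 41 3b 8c 5e 2a 1d  |..........A;.^*.|             
00000060  4e be be be be 94 6b 7e  9b c7 52                 |N.....k~..R     |             
                                                                                           
                                                                                           
                                                                                           


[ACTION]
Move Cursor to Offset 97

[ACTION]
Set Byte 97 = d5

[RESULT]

00000000  b4 11 71 8e 4f 7d d2 8a  a4 a4 a4 a4 a4 a4 ac ea  |..q.O}..........|             
00000010  b0 86 9b 42 11 f3 6e 8b  56 56 56 56 56 56 1c 5e  |...B..n.VVVVVV.^|             
00000020  09 46 03 da ae ae ae ae  ae 81 57 7b 2b c6 c6 c6  |.F........W{+...|             
00000030  c6 c6 c6 f8 21 1a 52 d8  77 c0 60 60 23 f8 e6 27  |....!.R.w.``#..'|             
00000040  09 bf 40 6d fb 24 65 c9  12 4c d1 d1 d1 d1 d1 d1  |..@m.$e..L......|             
00000050  d1 cf cf cf cf ae 11 82  e0 fb 41 3b 8c 5e 2a 1d  |..........A;.^*.|             
00000060  4e D5 be be be 94 6b 7e  9b c7 52                 |N.....k~..R     |             
                                                                                           
                                                                                           
                                                                                           


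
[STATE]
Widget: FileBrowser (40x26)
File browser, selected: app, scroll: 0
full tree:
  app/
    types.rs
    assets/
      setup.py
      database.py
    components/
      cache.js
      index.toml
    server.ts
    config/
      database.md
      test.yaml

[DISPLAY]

> [-] app/                              
    types.rs                            
    [+] assets/                         
    [+] components/                     
    server.ts                           
    [+] config/                         
                                        
                                        
                                        
                                        
                                        
                                        
                                        
                                        
                                        
                                        
                                        
                                        
                                        
                                        
                                        
                                        
                                        
                                        
                                        
                                        


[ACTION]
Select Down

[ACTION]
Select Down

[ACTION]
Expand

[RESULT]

  [-] app/                              
    types.rs                            
  > [-] assets/                         
      setup.py                          
      database.py                       
    [+] components/                     
    server.ts                           
    [+] config/                         
                                        
                                        
                                        
                                        
                                        
                                        
                                        
                                        
                                        
                                        
                                        
                                        
                                        
                                        
                                        
                                        
                                        
                                        


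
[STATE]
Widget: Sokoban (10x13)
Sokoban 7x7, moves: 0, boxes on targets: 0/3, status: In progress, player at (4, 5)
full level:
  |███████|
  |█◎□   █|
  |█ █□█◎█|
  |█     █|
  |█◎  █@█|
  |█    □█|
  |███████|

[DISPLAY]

███████   
█◎□   █   
█ █□█◎█   
█     █   
█◎  █@█   
█    □█   
███████   
Moves: 0  
          
          
          
          
          


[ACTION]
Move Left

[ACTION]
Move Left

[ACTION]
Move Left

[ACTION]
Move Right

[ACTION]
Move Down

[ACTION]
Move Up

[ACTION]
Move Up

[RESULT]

███████   
█◎□   █   
█ █□█+█   
█     █   
█◎  █ █   
█    □█   
███████   
Moves: 2  
          
          
          
          
          


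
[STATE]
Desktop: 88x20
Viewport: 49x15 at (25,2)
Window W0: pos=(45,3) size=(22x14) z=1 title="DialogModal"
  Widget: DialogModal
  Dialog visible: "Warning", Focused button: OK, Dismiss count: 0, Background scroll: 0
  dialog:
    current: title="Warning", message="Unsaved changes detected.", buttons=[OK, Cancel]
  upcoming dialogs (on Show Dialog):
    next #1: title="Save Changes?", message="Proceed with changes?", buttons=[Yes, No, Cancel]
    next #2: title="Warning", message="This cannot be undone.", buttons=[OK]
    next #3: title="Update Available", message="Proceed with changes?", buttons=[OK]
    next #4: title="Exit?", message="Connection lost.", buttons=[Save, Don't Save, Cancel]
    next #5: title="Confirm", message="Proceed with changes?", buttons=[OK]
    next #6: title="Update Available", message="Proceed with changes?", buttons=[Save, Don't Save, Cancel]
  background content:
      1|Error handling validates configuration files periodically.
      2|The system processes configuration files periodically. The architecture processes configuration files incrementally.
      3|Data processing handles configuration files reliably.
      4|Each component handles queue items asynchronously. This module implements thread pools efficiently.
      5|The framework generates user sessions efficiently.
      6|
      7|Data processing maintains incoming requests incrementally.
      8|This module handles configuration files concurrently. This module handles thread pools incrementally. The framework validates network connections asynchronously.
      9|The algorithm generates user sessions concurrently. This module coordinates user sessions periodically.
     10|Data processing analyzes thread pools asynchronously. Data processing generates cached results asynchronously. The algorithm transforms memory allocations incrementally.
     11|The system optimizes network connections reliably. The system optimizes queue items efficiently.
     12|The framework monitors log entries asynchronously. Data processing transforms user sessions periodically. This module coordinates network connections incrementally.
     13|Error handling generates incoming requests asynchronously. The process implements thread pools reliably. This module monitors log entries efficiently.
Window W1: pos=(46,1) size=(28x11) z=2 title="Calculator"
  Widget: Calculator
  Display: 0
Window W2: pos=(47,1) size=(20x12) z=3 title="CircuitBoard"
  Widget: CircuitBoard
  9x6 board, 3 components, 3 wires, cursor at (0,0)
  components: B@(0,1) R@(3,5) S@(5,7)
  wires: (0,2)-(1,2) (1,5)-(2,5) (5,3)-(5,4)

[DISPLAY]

                     ┃┃ CircuitBoard     ┃      ┃
                    ┏┠┠──────────────────┨──────┨
                    ┃┃┃   0 1 2 3 4 5 6 7┃     0┃
                    ┠┃┃0  [.]  B   ·     ┃      ┃
                    ┃┃┃            │     ┃      ┃
                    ┃┃┃1           ·     ┃      ┃
                    ┃┃┃                  ┃      ┃
                    ┃┃┃2                 ┃      ┃
                    ┃┃┃                  ┃      ┃
                    ┃┗┃3                 ┃━━━━━━┛
                    ┃D┗━━━━━━━━━━━━━━━━━━┛       
                    ┃This module handles ┃       
                    ┃The algorithm genera┃       
                    ┃Data processing anal┃       
                    ┗━━━━━━━━━━━━━━━━━━━━┛       


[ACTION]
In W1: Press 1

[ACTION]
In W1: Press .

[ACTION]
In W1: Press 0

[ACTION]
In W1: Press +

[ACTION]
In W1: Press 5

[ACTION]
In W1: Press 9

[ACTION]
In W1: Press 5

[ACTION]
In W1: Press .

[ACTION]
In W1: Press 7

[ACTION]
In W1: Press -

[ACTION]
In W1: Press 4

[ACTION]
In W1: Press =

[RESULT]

                     ┃┃ CircuitBoard     ┃      ┃
                    ┏┠┠──────────────────┨──────┨
                    ┃┃┃   0 1 2 3 4 5 6 7┃ 592.7┃
                    ┠┃┃0  [.]  B   ·     ┃      ┃
                    ┃┃┃            │     ┃      ┃
                    ┃┃┃1           ·     ┃      ┃
                    ┃┃┃                  ┃      ┃
                    ┃┃┃2                 ┃      ┃
                    ┃┃┃                  ┃      ┃
                    ┃┗┃3                 ┃━━━━━━┛
                    ┃D┗━━━━━━━━━━━━━━━━━━┛       
                    ┃This module handles ┃       
                    ┃The algorithm genera┃       
                    ┃Data processing anal┃       
                    ┗━━━━━━━━━━━━━━━━━━━━┛       
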